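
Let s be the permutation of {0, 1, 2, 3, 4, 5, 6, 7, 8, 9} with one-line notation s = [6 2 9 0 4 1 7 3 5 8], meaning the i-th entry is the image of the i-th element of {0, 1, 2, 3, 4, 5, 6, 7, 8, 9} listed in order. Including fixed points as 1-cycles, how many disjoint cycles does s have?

3

The cycle decomposition is (0 6 7 3)(1 2 9 8 5)(4), which has 3 cycles (counting 1-cycles).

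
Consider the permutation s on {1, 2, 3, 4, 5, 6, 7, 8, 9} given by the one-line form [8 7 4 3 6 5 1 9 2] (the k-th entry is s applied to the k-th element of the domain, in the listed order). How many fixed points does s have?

No element satisfies s(x) = x, so there are 0 fixed points.

0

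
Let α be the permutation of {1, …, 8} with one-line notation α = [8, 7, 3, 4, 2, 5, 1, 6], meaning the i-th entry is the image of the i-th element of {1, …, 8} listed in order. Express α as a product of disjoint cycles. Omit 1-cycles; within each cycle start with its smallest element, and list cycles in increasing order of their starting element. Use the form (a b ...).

(1 8 6 5 2 7)

Iterating α from 1 gives 1 → 8 → 6 → 5 → 2 → 7 → 1; that is the 6-cycle (1 8 6 5 2 7).
Repeating from the next unused element and collecting all non-trivial cycles gives (1 8 6 5 2 7).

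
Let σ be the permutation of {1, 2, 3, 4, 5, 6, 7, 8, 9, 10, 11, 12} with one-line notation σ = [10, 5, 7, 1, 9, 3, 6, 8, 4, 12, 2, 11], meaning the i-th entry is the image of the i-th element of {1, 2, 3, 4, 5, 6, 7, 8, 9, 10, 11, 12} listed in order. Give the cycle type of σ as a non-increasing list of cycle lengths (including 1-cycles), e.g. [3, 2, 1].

The disjoint cycles are (1, 10, 12, 11, 2, 5, 9, 4)(3, 7, 6)(8), with lengths 8, 3, 1 in non-increasing order.

[8, 3, 1]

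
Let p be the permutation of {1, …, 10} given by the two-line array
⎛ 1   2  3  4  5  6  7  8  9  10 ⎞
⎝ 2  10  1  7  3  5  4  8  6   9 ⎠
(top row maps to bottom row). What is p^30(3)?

2

Tracing 3 → 1 → … returns to 3 after 7 steps, so 3 lies in a 7-cycle (1, 2, 10, 9, 6, 5, 3).
Powers repeat with period 7 on this cycle, and 30 mod 7 = 2, so p^30(3) = p^2(3).
Advancing 2 steps from 3: 3 → 1 → 2.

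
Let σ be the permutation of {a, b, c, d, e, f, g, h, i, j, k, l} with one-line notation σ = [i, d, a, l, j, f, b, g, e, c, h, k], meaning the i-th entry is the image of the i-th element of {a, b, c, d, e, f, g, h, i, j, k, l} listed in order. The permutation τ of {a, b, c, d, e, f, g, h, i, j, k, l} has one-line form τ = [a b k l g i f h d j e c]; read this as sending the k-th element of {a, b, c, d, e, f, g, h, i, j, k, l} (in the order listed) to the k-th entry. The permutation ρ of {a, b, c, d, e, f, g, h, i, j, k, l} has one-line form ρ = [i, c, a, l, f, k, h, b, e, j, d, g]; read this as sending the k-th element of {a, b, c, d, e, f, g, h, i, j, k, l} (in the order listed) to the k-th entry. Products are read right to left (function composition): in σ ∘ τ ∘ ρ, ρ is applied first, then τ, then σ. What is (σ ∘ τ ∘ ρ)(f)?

j

Apply the permutations in order: ρ(f) = k, then τ(k) = e, then σ(e) = j. So (σ ∘ τ ∘ ρ)(f) = j.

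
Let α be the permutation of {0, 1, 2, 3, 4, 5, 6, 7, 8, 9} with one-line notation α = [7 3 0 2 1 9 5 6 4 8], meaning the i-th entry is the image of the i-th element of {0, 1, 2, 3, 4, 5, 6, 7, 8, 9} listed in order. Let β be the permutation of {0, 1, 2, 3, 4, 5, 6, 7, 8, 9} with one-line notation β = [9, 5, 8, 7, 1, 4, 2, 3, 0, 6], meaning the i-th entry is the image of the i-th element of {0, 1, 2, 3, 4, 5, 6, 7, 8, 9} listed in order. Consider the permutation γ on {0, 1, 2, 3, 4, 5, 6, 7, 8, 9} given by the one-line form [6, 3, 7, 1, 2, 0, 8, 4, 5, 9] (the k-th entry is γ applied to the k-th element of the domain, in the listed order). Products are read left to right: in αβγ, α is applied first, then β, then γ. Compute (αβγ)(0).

1

Apply the permutations in order: α(0) = 7, then β(7) = 3, then γ(3) = 1. So (αβγ)(0) = 1.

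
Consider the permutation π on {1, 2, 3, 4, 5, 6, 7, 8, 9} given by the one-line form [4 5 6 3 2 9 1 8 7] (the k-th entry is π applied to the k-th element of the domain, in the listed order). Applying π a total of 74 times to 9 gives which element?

1

Tracing 9 → 7 → … returns to 9 after 6 steps, so 9 lies in a 6-cycle (1 4 3 6 9 7).
On a 6-cycle, π^6 is the identity, so π^74 = π^2 there (74 ≡ 2 mod 6).
Stepping 2 places around the cycle: 9 → 7 → 1.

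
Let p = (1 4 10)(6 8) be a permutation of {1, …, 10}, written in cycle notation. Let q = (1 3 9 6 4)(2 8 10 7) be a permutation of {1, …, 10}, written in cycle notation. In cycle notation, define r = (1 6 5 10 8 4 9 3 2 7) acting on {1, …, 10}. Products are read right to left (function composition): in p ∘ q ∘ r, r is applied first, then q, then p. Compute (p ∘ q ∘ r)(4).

8

(p ∘ q ∘ r)(4) = p(q(r(4))). r(4) = 9, then q(9) = 6, then p(6) = 8, so the result is 8.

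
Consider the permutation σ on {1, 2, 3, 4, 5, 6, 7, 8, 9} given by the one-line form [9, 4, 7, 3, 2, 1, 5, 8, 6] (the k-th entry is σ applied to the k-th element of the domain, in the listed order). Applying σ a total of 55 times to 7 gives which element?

Tracing 7 → 5 → … returns to 7 after 5 steps, so 7 lies in a 5-cycle (2 4 3 7 5).
On a 5-cycle, σ^5 is the identity, so σ^55 = σ^0 there (55 ≡ 0 mod 5).
So σ^55(7) = 7.

7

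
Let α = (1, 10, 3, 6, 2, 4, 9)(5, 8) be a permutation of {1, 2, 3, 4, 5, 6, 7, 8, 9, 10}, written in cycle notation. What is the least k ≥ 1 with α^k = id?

14

The disjoint cycles have lengths 7, 2, 1.
The order of α is the least common multiple of its cycle lengths: lcm(7, 2) = 14.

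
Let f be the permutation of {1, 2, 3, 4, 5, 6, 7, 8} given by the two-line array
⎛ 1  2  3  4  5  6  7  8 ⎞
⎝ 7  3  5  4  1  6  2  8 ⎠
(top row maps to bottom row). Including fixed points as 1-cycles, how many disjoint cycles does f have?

The cycle decomposition is (1, 7, 2, 3, 5)(4)(6)(8), which has 4 cycles (counting 1-cycles).

4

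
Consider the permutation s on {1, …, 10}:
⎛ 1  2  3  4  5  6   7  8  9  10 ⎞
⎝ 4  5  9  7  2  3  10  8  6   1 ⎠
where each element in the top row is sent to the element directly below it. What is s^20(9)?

3

Tracing 9 → 6 → … returns to 9 after 3 steps, so 9 lies in a 3-cycle (3 9 6).
Powers repeat with period 3 on this cycle, and 20 mod 3 = 2, so s^20(9) = s^2(9).
Advancing 2 steps from 9: 9 → 6 → 3.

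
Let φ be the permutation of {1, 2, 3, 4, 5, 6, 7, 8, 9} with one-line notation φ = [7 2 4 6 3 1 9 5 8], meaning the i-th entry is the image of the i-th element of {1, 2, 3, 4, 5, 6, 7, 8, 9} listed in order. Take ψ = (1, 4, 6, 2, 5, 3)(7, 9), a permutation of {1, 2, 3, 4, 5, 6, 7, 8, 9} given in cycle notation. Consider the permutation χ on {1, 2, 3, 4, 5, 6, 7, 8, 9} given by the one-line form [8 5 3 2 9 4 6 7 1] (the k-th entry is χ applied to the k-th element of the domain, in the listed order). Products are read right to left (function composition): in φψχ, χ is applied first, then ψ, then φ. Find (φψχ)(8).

8

Apply the permutations in order: χ(8) = 7, then ψ(7) = 9, then φ(9) = 8. So (φψχ)(8) = 8.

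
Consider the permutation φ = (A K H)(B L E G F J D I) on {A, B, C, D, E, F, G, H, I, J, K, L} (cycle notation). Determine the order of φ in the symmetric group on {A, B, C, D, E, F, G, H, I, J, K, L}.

24

The disjoint cycles have lengths 8, 3, 1.
Since disjoint cycles commute, ord(φ) = lcm(8, 3) = 24.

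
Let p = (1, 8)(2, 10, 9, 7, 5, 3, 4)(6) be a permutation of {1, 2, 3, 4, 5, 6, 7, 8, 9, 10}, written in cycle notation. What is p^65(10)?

10 lies in the 7-cycle (2, 10, 9, 7, 5, 3, 4).
Since the cycle has length 7, p^65 acts on it the same as p^2 (65 mod 7 = 2).
Advancing 2 steps from 10: 10 → 9 → 7.

7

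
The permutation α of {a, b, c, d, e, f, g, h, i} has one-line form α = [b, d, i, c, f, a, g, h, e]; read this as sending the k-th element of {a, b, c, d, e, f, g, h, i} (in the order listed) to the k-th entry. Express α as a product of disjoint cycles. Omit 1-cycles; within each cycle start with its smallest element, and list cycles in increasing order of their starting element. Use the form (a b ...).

Start at a and follow images: a → b → d → c → i → e → f → a, giving the cycle (a b d c i e f).
Continuing from each remaining unvisited element yields (a b d c i e f).

(a b d c i e f)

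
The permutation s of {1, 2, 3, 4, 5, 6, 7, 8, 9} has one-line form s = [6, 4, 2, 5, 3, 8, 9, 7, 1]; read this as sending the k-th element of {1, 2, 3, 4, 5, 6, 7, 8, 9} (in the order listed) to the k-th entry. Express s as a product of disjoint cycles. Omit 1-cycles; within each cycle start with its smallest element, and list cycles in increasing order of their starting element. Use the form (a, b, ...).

Start at 1 and follow images: 1 → 6 → 8 → 7 → 9 → 1, giving the cycle (1, 6, 8, 7, 9).
Repeating from the next unused element and collecting all non-trivial cycles gives (1, 6, 8, 7, 9)(2, 4, 5, 3).

(1, 6, 8, 7, 9)(2, 4, 5, 3)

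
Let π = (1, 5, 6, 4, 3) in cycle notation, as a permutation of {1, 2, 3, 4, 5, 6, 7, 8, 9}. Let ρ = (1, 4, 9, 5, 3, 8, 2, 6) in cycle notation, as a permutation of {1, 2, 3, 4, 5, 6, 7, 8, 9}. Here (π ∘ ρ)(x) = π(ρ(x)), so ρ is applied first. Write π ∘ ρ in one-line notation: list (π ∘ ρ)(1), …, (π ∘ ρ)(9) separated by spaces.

For each element, apply ρ then π: 1 → 4 → 3; 2 → 6 → 4; 3 → 8 → 8; 4 → 9 → 9; 5 → 3 → 1; 6 → 1 → 5; 7 → 7 → 7; 8 → 2 → 2; 9 → 5 → 6.
So π ∘ ρ in one-line form is 3 4 8 9 1 5 7 2 6.

3 4 8 9 1 5 7 2 6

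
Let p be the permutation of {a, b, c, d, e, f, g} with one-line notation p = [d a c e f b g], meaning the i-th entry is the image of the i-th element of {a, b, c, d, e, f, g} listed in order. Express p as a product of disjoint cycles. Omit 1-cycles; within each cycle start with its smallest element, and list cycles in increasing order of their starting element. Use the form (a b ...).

(a d e f b)

Start at a and follow images: a → d → e → f → b → a, giving the cycle (a d e f b).
Continuing from each remaining unvisited element yields (a d e f b).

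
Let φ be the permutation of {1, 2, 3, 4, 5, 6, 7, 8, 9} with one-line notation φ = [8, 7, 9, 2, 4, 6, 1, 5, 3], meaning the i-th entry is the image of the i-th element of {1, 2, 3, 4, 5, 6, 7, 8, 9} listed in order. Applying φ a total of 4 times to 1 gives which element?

2

Tracing 1 → 8 → … returns to 1 after 6 steps, so 1 lies in a 6-cycle (1 8 5 4 2 7).
Advancing 4 steps from 1: 1 → 8 → 5 → 4 → 2.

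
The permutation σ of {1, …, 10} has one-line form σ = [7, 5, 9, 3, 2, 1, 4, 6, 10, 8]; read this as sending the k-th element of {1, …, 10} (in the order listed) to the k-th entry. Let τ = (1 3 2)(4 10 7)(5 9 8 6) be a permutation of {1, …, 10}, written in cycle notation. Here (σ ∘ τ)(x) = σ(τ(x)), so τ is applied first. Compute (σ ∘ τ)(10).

(σ ∘ τ)(10) = σ(τ(10)). τ(10) = 7, then σ(7) = 4. So (σ ∘ τ)(10) = 4.

4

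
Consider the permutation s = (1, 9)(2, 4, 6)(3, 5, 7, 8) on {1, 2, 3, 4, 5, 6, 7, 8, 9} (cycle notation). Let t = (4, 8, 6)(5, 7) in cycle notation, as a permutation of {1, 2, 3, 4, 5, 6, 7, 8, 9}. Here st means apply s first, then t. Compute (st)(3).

First apply s: s(3) = 5, then t(5) = 7. Thus (st)(3) = 7.

7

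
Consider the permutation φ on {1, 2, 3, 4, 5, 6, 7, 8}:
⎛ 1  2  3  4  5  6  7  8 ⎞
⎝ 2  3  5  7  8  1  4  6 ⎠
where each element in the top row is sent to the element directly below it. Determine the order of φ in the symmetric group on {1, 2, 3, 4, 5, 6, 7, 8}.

6

The disjoint-cycle form of φ has cycle lengths 6, 2.
The order of φ is the least common multiple of its cycle lengths: lcm(6, 2) = 6.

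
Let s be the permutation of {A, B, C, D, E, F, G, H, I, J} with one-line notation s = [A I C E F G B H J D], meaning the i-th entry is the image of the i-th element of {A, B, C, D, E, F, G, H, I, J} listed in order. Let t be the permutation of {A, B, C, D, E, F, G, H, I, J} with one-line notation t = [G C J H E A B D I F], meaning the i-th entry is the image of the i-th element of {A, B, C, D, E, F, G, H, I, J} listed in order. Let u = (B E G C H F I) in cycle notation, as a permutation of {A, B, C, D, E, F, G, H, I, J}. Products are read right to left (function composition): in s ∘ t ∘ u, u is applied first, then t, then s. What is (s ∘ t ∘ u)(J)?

(s ∘ t ∘ u)(J) = s(t(u(J))). u(J) = J, then t(J) = F, then s(F) = G, so the result is G.

G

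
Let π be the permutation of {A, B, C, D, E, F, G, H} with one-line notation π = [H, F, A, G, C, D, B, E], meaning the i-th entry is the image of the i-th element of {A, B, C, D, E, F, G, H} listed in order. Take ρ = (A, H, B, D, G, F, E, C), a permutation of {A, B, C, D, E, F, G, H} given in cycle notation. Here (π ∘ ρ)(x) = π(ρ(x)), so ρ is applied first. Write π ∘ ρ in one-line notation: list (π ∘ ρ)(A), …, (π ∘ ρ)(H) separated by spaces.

For each element, apply ρ then π: A → H → E; B → D → G; C → A → H; D → G → B; E → C → A; F → E → C; G → F → D; H → B → F.
Collecting the images, π ∘ ρ = [E G H B A C D F].

E G H B A C D F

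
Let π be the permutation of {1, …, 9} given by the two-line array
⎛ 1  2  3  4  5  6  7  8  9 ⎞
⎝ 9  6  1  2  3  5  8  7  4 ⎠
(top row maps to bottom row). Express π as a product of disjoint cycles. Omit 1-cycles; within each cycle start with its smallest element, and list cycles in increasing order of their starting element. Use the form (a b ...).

Start at 1 and follow images: 1 → 9 → 4 → 2 → 6 → 5 → 3 → 1, giving the cycle (1 9 4 2 6 5 3).
Repeating from the next unused element and collecting all non-trivial cycles gives (1 9 4 2 6 5 3)(7 8).

(1 9 4 2 6 5 3)(7 8)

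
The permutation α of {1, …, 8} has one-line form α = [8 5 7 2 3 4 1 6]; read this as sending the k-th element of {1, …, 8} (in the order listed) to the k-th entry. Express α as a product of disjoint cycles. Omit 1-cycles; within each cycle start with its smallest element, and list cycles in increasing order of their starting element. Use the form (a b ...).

Start at 1 and follow images: 1 → 8 → 6 → 4 → 2 → 5 → 3 → 7 → 1, giving the cycle (1 8 6 4 2 5 3 7).
Continuing from each remaining unvisited element yields (1 8 6 4 2 5 3 7).

(1 8 6 4 2 5 3 7)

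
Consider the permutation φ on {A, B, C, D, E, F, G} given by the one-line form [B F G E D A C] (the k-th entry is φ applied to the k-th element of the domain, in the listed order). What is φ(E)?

D

E is element number 5 of the domain, and entry number 5 of the one-line form is D, so φ(E) = D.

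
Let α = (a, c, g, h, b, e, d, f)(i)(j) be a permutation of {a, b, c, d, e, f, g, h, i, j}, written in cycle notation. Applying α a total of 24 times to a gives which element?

a

a lies in the 8-cycle (a, c, g, h, b, e, d, f).
Powers repeat with period 8 on this cycle, and 24 mod 8 = 0, so α^24(a) = α^0(a).
So α^24(a) = a.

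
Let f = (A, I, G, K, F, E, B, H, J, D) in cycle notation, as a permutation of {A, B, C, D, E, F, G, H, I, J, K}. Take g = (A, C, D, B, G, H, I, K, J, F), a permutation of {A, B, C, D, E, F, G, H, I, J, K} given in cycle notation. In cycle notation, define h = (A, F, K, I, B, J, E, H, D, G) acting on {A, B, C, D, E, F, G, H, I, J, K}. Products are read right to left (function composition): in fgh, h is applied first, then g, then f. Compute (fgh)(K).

F

Chase K: h(K) = I; g(I) = K; f(K) = F. Hence (fgh)(K) = F.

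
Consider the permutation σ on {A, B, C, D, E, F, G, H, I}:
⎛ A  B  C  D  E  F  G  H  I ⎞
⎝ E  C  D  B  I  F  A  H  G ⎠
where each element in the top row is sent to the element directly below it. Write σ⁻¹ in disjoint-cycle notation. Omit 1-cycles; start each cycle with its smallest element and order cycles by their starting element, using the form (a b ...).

(A G I E)(B D C)

First write σ in disjoint cycles: (A E I G)(B C D).
Reversing each cycle (and rotating so the smallest element leads) gives σ⁻¹ = (A G I E)(B D C).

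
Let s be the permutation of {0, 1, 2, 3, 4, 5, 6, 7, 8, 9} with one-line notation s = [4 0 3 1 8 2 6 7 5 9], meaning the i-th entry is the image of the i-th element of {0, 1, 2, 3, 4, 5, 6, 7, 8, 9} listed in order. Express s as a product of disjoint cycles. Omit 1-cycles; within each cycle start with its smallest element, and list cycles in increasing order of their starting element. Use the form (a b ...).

From 0: 0 → 4 → 8 → 5 → 2 → 3 → 1 → 0, closing the cycle (0 4 8 5 2 3 1).
Repeating from the next unused element and collecting all non-trivial cycles gives (0 4 8 5 2 3 1).

(0 4 8 5 2 3 1)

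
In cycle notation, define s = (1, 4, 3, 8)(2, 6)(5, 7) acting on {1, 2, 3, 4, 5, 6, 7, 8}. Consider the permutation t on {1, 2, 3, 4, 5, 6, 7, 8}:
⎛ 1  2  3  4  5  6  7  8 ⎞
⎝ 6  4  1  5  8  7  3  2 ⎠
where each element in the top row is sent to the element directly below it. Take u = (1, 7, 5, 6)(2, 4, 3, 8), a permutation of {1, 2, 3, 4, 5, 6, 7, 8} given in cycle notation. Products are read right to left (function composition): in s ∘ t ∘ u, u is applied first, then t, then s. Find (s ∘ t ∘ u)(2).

7

Apply the permutations in order: u(2) = 4, then t(4) = 5, then s(5) = 7. So (s ∘ t ∘ u)(2) = 7.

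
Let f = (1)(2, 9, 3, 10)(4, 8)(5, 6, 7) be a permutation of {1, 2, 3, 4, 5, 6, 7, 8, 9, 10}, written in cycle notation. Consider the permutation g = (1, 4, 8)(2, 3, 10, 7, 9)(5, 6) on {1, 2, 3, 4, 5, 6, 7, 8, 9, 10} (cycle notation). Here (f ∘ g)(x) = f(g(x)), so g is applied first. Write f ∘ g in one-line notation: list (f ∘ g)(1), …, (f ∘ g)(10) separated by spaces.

(f ∘ g)(x) = f(g(x)). Computing each image: f(g(1)) = f(4) = 8, f(g(2)) = f(3) = 10, f(g(3)) = f(10) = 2, f(g(4)) = f(8) = 4, f(g(5)) = f(6) = 7, f(g(6)) = f(5) = 6, f(g(7)) = f(9) = 3, f(g(8)) = f(1) = 1, f(g(9)) = f(2) = 9, f(g(10)) = f(7) = 5.
Hence f ∘ g = [8 10 2 4 7 6 3 1 9 5].

8 10 2 4 7 6 3 1 9 5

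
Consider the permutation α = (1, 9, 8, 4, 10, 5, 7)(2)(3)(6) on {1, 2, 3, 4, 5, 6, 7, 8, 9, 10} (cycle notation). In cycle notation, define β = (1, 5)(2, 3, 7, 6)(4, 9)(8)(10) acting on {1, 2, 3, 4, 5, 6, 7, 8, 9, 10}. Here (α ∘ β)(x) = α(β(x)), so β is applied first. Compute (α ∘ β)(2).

3

First apply β: β(2) = 3, then α(3) = 3. Thus (α ∘ β)(2) = 3.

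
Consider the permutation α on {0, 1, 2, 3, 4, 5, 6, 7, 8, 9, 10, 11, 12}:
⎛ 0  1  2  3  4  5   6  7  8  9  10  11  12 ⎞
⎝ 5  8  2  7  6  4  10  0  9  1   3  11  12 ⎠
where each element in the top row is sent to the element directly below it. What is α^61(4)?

0

Tracing 4 → 6 → … returns to 4 after 7 steps, so 4 lies in a 7-cycle (0 5 4 6 10 3 7).
Powers repeat with period 7 on this cycle, and 61 mod 7 = 5, so α^61(4) = α^5(4).
Advancing 5 steps from 4: 4 → 6 → 10 → 3 → 7 → 0.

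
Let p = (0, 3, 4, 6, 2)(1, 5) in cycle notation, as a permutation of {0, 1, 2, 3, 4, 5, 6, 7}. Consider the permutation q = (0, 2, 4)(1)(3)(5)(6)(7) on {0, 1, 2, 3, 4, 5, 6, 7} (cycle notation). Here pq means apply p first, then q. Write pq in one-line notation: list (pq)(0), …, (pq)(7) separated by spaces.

For each element, apply p then q: 0 → 3 → 3; 1 → 5 → 5; 2 → 0 → 2; 3 → 4 → 0; 4 → 6 → 6; 5 → 1 → 1; 6 → 2 → 4; 7 → 7 → 7.
Collecting the images, pq = [3 5 2 0 6 1 4 7].

3 5 2 0 6 1 4 7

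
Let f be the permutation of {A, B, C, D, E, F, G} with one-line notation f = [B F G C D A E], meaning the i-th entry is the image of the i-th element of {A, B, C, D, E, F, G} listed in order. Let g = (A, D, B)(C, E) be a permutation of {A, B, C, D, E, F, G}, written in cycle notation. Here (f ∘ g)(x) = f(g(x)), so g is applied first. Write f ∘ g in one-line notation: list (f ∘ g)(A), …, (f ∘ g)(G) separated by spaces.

For each element, apply g then f: A → D → C; B → A → B; C → E → D; D → B → F; E → C → G; F → F → A; G → G → E.
So f ∘ g in one-line form is C B D F G A E.

C B D F G A E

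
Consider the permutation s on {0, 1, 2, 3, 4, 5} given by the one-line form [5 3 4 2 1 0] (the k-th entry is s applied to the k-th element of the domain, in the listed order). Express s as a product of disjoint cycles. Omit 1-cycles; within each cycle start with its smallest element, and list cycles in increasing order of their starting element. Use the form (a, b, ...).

Start at 0 and follow images: 0 → 5 → 0, giving the cycle (0, 5).
Repeating from the next unused element and collecting all non-trivial cycles gives (0, 5)(1, 3, 2, 4).

(0, 5)(1, 3, 2, 4)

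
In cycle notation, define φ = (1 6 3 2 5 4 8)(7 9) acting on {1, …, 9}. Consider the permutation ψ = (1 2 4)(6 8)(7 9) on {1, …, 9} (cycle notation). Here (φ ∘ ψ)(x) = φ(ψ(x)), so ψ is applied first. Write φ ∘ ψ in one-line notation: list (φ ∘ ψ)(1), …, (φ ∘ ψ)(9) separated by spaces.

(φ ∘ ψ)(x) = φ(ψ(x)). Computing each image: φ(ψ(1)) = φ(2) = 5, φ(ψ(2)) = φ(4) = 8, φ(ψ(3)) = φ(3) = 2, φ(ψ(4)) = φ(1) = 6, φ(ψ(5)) = φ(5) = 4, φ(ψ(6)) = φ(8) = 1, φ(ψ(7)) = φ(9) = 7, φ(ψ(8)) = φ(6) = 3, φ(ψ(9)) = φ(7) = 9.
Hence φ ∘ ψ = [5 8 2 6 4 1 7 3 9].

5 8 2 6 4 1 7 3 9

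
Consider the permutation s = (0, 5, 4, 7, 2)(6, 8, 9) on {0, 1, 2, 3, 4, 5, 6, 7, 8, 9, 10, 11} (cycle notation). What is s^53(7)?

7 lies in the 5-cycle (0, 5, 4, 7, 2).
On a 5-cycle, s^5 is the identity, so s^53 = s^3 there (53 ≡ 3 mod 5).
Advancing 3 steps from 7: 7 → 2 → 0 → 5.

5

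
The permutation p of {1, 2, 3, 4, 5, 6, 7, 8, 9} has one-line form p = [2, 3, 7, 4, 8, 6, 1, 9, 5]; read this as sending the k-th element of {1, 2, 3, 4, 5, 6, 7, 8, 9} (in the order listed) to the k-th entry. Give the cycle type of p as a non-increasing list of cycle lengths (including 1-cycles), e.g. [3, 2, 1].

[4, 3, 1, 1]

The disjoint cycles are (1 2 3 7)(4)(5 8 9)(6), with lengths 4, 3, 1, 1 in non-increasing order.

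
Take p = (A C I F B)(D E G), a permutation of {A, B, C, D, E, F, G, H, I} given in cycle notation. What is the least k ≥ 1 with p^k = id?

15

The cycle type of p is (5, 3, 1).
The order is lcm(5, 3) = 15.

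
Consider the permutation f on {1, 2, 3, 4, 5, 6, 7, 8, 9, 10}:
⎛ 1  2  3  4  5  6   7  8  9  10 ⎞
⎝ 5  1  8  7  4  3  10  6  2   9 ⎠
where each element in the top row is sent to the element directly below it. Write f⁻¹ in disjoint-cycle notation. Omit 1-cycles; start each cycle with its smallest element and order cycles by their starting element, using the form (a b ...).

The cycle decomposition of f is (1 5 4 7 10 9 2)(3 8 6).
Reversing each cycle (and rotating so the smallest element leads) gives f⁻¹ = (1 2 9 10 7 4 5)(3 6 8).

(1 2 9 10 7 4 5)(3 6 8)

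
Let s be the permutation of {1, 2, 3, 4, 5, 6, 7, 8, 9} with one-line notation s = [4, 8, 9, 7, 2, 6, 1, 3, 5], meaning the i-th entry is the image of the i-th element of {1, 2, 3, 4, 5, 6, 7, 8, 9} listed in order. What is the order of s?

15

Writing s as disjoint cycles, the cycle lengths are 5, 3, 1.
The order of s is the least common multiple of its cycle lengths: lcm(5, 3) = 15.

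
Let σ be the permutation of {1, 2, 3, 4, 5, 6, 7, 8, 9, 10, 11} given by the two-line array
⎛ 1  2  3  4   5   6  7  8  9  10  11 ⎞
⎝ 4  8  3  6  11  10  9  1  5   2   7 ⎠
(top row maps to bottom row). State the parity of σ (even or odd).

even

In disjoint-cycle form the cycle lengths are 6, 4, 1.
A cycle of length ℓ contributes ℓ−1 transpositions, so σ is a product of 5 + 3 = 8 transpositions — even.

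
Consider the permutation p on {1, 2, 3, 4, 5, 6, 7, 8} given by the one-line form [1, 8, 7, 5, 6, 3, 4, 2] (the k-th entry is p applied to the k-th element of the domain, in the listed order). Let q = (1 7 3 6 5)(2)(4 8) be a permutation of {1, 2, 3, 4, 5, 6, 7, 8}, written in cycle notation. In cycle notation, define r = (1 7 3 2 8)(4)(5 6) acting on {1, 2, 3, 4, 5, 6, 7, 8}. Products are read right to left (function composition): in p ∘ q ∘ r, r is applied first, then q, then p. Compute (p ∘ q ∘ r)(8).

4

Apply the permutations in order: r(8) = 1, then q(1) = 7, then p(7) = 4. So (p ∘ q ∘ r)(8) = 4.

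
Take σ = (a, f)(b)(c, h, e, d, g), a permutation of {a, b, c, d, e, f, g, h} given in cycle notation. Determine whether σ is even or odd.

The cycle lengths are 5, 2, 1.
A cycle is odd iff its length is even; σ has 1 even-length cycle, so sgn(σ) = (−1)^1 and σ is odd.

odd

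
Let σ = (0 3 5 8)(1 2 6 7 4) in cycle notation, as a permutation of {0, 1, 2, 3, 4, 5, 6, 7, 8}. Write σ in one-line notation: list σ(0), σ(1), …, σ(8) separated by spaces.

Each element maps to the next entry in its cycle (wrapping to the front): 0→3, 1→2, 2→6, 3→5, 4→1, 5→8, 6→7, 7→4, 8→0.
So the one-line form is 3 2 6 5 1 8 7 4 0.

3 2 6 5 1 8 7 4 0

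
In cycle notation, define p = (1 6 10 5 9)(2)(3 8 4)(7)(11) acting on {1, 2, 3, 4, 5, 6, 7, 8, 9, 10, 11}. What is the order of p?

The disjoint cycles have lengths 5, 3, 1, 1, 1.
Since disjoint cycles commute, ord(p) = lcm(5, 3) = 15.

15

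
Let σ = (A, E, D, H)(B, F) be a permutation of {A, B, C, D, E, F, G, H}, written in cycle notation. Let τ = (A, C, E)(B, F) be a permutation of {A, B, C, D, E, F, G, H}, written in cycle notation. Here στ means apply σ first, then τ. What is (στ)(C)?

E

(στ)(C) = τ(σ(C)). σ(C) = C, then τ(C) = E. So (στ)(C) = E.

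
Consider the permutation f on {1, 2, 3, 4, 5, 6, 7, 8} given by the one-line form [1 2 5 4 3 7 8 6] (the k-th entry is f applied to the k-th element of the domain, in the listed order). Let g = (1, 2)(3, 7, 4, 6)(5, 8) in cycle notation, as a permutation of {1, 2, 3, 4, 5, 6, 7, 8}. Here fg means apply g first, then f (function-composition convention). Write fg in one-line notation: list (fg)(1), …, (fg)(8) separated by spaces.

Chase each element through g then f: 1 → 2 → 2; 2 → 1 → 1; 3 → 7 → 8; 4 → 6 → 7; 5 → 8 → 6; 6 → 3 → 5; 7 → 4 → 4; 8 → 5 → 3.
So fg in one-line form is 2 1 8 7 6 5 4 3.

2 1 8 7 6 5 4 3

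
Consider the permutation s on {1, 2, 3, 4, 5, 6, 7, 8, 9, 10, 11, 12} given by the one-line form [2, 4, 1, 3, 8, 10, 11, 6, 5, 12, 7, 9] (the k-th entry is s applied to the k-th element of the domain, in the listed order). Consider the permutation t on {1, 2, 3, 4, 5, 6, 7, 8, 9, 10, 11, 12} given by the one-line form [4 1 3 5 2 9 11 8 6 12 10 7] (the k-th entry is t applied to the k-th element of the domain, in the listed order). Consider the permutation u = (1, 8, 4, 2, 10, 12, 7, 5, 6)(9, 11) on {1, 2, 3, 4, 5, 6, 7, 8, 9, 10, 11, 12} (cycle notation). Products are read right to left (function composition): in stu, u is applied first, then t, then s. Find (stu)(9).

12

(stu)(9) = s(t(u(9))). u(9) = 11, then t(11) = 10, then s(10) = 12, so the result is 12.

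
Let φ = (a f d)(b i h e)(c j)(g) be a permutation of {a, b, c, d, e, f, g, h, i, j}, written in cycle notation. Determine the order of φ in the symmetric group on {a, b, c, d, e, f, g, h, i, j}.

The disjoint cycles have lengths 4, 3, 2, 1.
The order is lcm(4, 3, 2) = 12.

12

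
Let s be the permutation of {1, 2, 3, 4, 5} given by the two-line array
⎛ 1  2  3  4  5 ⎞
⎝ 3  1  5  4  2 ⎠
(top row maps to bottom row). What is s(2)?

The entry below 2 in the array is 1, so s(2) = 1.

1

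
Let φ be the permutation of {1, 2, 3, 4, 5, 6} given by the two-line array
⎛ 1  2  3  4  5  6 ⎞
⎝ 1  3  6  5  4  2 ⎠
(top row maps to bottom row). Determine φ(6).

The entry below 6 in the array is 2, so φ(6) = 2.

2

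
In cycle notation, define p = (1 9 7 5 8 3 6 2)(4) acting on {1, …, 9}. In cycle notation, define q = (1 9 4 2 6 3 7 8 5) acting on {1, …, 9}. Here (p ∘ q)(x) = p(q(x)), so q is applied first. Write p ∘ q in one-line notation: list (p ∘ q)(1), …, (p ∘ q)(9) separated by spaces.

(p ∘ q)(x) = p(q(x)). Computing each image: p(q(1)) = p(9) = 7, p(q(2)) = p(6) = 2, p(q(3)) = p(7) = 5, p(q(4)) = p(2) = 1, p(q(5)) = p(1) = 9, p(q(6)) = p(3) = 6, p(q(7)) = p(8) = 3, p(q(8)) = p(5) = 8, p(q(9)) = p(4) = 4.
Hence p ∘ q = [7 2 5 1 9 6 3 8 4].

7 2 5 1 9 6 3 8 4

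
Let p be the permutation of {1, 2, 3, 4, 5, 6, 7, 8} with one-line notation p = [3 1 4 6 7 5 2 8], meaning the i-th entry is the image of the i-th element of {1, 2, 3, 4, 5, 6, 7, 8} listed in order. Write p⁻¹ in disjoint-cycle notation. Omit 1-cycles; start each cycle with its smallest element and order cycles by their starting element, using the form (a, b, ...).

The cycle decomposition of p is (1, 3, 4, 6, 5, 7, 2).
The inverse reverses every cycle; in canonical form, p⁻¹ = (1, 2, 7, 5, 6, 4, 3).

(1, 2, 7, 5, 6, 4, 3)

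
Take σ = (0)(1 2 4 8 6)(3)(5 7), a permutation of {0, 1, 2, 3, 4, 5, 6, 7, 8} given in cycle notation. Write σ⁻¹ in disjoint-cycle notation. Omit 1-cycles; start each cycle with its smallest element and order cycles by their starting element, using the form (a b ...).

(1 6 8 4 2)(5 7)

The inverse reverses each cycle.
After reversing and putting each cycle's least element first, σ⁻¹ = (1 6 8 4 2)(5 7).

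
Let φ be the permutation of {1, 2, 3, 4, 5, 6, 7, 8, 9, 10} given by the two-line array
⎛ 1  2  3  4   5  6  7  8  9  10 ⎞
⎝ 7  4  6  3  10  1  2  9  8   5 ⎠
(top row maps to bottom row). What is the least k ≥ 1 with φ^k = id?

The disjoint-cycle form of φ has cycle lengths 6, 2, 2.
The order of φ is the least common multiple of its cycle lengths: lcm(6, 2, 2) = 6.

6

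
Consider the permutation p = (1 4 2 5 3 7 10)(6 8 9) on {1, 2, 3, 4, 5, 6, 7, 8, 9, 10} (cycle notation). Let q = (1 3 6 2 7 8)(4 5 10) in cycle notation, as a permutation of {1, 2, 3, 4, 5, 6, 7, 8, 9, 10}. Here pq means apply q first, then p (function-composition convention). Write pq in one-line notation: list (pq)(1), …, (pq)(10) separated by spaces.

7 10 8 3 1 5 9 4 6 2

For each element, apply q then p: 1 → 3 → 7; 2 → 7 → 10; 3 → 6 → 8; 4 → 5 → 3; 5 → 10 → 1; 6 → 2 → 5; 7 → 8 → 9; 8 → 1 → 4; 9 → 9 → 6; 10 → 4 → 2.
Collecting the images, pq = [7 10 8 3 1 5 9 4 6 2].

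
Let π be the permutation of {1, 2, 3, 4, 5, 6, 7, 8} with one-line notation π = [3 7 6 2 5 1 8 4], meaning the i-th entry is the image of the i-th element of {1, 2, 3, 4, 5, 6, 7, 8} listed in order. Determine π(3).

6

3 is element number 3 of the domain, and entry number 3 of the one-line form is 6, so π(3) = 6.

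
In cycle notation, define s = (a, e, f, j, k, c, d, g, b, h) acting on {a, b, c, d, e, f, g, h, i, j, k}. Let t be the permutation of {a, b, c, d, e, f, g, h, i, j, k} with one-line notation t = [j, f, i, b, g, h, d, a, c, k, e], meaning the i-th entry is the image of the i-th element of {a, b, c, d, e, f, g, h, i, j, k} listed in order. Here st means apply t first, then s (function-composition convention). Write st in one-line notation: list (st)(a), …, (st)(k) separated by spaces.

(st)(x) = s(t(x)). Computing each image: s(t(a)) = s(j) = k, s(t(b)) = s(f) = j, s(t(c)) = s(i) = i, s(t(d)) = s(b) = h, s(t(e)) = s(g) = b, s(t(f)) = s(h) = a, s(t(g)) = s(d) = g, s(t(h)) = s(a) = e, s(t(i)) = s(c) = d, s(t(j)) = s(k) = c, s(t(k)) = s(e) = f.
Hence st = [k j i h b a g e d c f].

k j i h b a g e d c f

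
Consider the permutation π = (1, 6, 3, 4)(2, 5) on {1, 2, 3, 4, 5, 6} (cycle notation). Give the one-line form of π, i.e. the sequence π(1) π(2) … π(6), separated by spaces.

Each element maps to the next entry in its cycle (wrapping to the front): 1↦6, 2↦5, 3↦4, 4↦1, 5↦2, 6↦3.
Listing these in domain order gives 6 5 4 1 2 3.

6 5 4 1 2 3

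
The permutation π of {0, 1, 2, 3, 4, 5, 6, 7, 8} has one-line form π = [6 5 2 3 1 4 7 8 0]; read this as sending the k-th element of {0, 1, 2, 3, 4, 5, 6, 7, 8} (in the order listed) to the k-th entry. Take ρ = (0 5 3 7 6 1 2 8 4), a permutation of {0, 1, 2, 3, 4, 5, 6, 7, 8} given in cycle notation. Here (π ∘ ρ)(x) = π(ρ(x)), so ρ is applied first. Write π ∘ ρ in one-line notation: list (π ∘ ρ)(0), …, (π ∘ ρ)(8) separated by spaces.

For each element, apply ρ then π: 0 → 5 → 4; 1 → 2 → 2; 2 → 8 → 0; 3 → 7 → 8; 4 → 0 → 6; 5 → 3 → 3; 6 → 1 → 5; 7 → 6 → 7; 8 → 4 → 1.
So π ∘ ρ in one-line form is 4 2 0 8 6 3 5 7 1.

4 2 0 8 6 3 5 7 1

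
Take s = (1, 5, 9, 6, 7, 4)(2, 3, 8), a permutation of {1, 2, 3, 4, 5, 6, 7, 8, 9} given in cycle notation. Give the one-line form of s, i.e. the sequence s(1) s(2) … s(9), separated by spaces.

Each element maps to the next entry in its cycle (wrapping to the front): 1↦5, 2↦3, 3↦8, 4↦1, 5↦9, 6↦7, 7↦4, 8↦2, 9↦6.
So the one-line form is 5 3 8 1 9 7 4 2 6.

5 3 8 1 9 7 4 2 6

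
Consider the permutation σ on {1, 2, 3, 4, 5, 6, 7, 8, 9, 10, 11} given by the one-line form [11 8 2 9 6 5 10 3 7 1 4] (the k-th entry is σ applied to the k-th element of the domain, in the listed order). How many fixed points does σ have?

No element satisfies σ(x) = x, so there are 0 fixed points.

0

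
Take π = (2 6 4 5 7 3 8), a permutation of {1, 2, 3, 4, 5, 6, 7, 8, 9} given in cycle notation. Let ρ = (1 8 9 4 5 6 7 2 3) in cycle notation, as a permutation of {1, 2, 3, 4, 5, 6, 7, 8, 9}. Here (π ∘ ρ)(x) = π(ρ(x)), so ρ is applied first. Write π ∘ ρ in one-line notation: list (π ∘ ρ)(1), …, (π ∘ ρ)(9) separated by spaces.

For each element, apply ρ then π: 1 → 8 → 2; 2 → 3 → 8; 3 → 1 → 1; 4 → 5 → 7; 5 → 6 → 4; 6 → 7 → 3; 7 → 2 → 6; 8 → 9 → 9; 9 → 4 → 5.
Collecting the images, π ∘ ρ = [2 8 1 7 4 3 6 9 5].

2 8 1 7 4 3 6 9 5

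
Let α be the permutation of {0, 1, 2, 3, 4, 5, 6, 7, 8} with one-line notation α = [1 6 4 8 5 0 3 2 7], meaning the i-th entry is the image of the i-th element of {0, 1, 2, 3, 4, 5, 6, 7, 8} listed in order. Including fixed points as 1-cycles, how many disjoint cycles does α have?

The cycle decomposition is (0 1 6 3 8 7 2 4 5), which has 1 cycle (counting 1-cycles).

1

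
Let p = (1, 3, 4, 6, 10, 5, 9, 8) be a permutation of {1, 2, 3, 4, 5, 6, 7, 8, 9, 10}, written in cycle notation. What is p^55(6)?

6 lies in the 8-cycle (1, 3, 4, 6, 10, 5, 9, 8).
Since the cycle has length 8, p^55 acts on it the same as p^7 (55 mod 8 = 7).
Advancing 7 steps from 6: 6 → 10 → 5 → 9 → 8 → 1 → 3 → 4.

4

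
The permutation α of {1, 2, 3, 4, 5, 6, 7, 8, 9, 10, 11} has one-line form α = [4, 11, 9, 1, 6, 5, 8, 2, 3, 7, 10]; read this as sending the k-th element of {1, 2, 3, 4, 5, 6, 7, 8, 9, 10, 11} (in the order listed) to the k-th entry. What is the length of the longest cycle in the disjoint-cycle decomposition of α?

5

Decomposing into disjoint cycles gives (1 4)(2 11 10 7 8)(3 9)(5 6); the longest has length 5.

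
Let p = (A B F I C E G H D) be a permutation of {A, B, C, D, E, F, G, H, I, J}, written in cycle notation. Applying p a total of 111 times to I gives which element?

I lies in the 9-cycle (A B F I C E G H D).
Powers repeat with period 9 on this cycle, and 111 mod 9 = 3, so p^111(I) = p^3(I).
Advancing 3 steps from I: I → C → E → G.

G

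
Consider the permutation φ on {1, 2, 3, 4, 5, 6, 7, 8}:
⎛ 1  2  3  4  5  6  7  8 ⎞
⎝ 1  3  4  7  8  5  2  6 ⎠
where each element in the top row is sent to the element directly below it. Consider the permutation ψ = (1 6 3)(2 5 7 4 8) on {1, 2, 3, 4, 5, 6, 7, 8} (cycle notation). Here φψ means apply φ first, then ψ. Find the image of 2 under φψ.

1

φ(2) = 3, then ψ(3) = 1; composing gives (φψ)(2) = 1.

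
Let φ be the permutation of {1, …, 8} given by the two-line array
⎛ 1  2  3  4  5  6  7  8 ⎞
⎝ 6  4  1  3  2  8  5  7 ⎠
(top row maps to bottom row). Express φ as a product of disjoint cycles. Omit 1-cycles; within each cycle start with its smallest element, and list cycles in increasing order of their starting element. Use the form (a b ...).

Start at 1 and follow images: 1 → 6 → 8 → 7 → 5 → 2 → 4 → 3 → 1, giving the cycle (1 6 8 7 5 2 4 3).
Continuing from each remaining unvisited element yields (1 6 8 7 5 2 4 3).

(1 6 8 7 5 2 4 3)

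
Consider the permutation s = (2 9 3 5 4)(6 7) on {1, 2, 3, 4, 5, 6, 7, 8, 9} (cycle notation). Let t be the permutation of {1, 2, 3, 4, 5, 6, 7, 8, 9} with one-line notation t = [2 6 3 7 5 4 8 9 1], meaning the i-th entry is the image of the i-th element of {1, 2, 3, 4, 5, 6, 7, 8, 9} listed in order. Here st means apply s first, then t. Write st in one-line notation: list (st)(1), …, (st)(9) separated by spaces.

2 1 5 6 7 8 4 9 3

(st)(x) = t(s(x)). Computing each image: t(s(1)) = t(1) = 2, t(s(2)) = t(9) = 1, t(s(3)) = t(5) = 5, t(s(4)) = t(2) = 6, t(s(5)) = t(4) = 7, t(s(6)) = t(7) = 8, t(s(7)) = t(6) = 4, t(s(8)) = t(8) = 9, t(s(9)) = t(3) = 3.
Hence st = [2 1 5 6 7 8 4 9 3].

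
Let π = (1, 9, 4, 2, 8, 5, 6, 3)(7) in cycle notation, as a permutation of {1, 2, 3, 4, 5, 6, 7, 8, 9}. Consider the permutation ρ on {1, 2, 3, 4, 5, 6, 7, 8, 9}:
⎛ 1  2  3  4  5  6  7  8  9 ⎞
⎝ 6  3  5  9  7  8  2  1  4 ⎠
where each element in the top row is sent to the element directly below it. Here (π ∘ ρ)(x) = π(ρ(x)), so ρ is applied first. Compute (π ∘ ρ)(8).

9

ρ(8) = 1, then π(1) = 9; composing gives (π ∘ ρ)(8) = 9.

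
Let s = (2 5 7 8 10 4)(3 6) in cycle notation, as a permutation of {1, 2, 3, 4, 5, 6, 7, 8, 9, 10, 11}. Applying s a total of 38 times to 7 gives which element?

7 lies in the 6-cycle (2 5 7 8 10 4).
Since the cycle has length 6, s^38 acts on it the same as s^2 (38 mod 6 = 2).
Stepping 2 places around the cycle: 7 → 8 → 10.

10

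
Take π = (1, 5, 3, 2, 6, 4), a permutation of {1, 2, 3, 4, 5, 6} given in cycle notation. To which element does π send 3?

2

3 appears in (1, 5, 3, 2, 6, 4); the next entry (wrapping around) is 2.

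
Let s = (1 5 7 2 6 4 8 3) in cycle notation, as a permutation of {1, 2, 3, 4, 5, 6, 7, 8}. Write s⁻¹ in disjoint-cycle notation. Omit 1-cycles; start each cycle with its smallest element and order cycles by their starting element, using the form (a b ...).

(1 3 8 4 6 2 7 5)

Inverting a permutation written in cycle notation just reverses the order within every cycle.
Reversing each cycle of s and rotating so the smallest element leads gives (1 3 8 4 6 2 7 5).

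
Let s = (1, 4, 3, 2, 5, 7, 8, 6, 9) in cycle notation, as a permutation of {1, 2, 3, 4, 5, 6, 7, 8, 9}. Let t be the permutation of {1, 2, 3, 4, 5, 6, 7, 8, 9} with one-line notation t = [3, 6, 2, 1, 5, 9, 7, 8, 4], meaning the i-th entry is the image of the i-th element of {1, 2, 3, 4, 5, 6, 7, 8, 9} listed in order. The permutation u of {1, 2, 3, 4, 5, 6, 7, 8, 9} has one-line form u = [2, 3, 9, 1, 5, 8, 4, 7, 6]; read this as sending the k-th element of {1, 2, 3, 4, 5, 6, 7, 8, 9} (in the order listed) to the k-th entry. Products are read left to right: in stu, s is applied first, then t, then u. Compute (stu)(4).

Chase 4: s(4) = 3; t(3) = 2; u(2) = 3. Hence (stu)(4) = 3.

3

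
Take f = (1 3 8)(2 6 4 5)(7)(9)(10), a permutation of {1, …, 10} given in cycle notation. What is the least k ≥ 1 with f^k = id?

The cycle type of f is (4, 3, 1, 1, 1).
The order of f is the least common multiple of its cycle lengths: lcm(4, 3) = 12.

12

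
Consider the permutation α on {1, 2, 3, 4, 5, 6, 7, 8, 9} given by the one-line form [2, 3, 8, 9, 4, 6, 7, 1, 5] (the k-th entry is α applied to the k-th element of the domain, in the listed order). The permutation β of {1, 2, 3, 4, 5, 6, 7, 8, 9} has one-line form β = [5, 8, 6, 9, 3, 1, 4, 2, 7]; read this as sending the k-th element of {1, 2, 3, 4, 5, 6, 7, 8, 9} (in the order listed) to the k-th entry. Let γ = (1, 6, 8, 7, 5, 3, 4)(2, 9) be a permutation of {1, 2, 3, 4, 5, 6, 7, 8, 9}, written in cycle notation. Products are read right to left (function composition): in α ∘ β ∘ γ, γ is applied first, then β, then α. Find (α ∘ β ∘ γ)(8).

Chase 8: γ(8) = 7; β(7) = 4; α(4) = 9. Hence (α ∘ β ∘ γ)(8) = 9.

9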